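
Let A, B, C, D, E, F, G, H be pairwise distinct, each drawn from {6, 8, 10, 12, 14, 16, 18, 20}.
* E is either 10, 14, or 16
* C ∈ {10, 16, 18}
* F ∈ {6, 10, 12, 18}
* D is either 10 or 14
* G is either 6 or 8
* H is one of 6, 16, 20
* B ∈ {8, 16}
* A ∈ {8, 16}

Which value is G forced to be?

6

The 8 variables draw from only 8 values {6, 8, 10, 12, 14, 16, 18, 20}, so each is used; only F can be 12, hence F = 12.
The 7 still-open variables draw from only 7 values {6, 8, 10, 14, 16, 18, 20}, so each is used; only C can be 18, hence C = 18.
The 6 still-open variables draw from only 6 values {6, 8, 10, 14, 16, 20}, so each is used; only H can be 20, hence H = 20.
Among the 5 still-open variables, 6 fits only G (and all 5 values in {6, 8, 10, 14, 16} must be used), so G = 6.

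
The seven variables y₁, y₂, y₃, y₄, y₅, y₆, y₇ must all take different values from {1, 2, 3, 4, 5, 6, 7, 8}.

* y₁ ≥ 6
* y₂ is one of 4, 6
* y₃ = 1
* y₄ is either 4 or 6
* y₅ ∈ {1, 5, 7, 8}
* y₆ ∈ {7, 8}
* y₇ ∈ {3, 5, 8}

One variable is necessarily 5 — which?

y₅

y₃'s domain is down to {1}, so y₃ = 1. Remove 1 from y₅.
The 6 still-open variables together cover exactly {3, 4, 5, 6, 7, 8} — 6 values for 6 variables — and 3 appears only in y₇'s list, so y₇ = 3.
Among the 5 still-open variables, 5 fits only y₅ (and all 5 values in {4, 5, 6, 7, 8} must be used), so y₅ = 5.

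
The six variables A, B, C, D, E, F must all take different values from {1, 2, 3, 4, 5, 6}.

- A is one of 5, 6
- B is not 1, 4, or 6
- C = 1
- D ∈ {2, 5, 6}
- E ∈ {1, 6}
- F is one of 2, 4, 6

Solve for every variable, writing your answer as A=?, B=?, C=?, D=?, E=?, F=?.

C must be 1 (only option left). So E can't be 1.
That leaves E = 6. So A, D, F can't be 6.
A must be 5 (only option left). Strike 5 from B, D.
That leaves D = 2. Eliminate 2 elsewhere: B, F.
F's domain is down to {4}, so F = 4.
B must be 3 (only option left).

A=5, B=3, C=1, D=2, E=6, F=4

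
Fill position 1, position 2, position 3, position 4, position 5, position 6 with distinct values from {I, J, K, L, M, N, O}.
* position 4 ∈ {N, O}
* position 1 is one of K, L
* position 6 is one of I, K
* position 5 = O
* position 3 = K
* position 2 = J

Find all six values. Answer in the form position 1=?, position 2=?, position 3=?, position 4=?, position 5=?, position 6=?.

position 2's domain is down to {J}, so position 2 = J.
That leaves position 3 = K. So position 1, position 6 can't be K.
position 5 must be O (only option left). So position 4 can't be O.
That leaves position 6 = I.
position 1's domain is down to {L}, so position 1 = L.
That leaves position 4 = N.

position 1=L, position 2=J, position 3=K, position 4=N, position 5=O, position 6=I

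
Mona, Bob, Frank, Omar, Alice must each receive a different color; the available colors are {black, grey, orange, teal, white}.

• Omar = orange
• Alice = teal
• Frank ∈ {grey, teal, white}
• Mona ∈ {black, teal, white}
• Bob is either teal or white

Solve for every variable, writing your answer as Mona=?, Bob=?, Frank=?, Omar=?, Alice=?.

Mona=black, Bob=white, Frank=grey, Omar=orange, Alice=teal

Omar's domain is down to {orange}, so Omar = orange.
That leaves Alice = teal. Remove teal from Mona, Bob, Frank.
That leaves Bob = white. Strike white from Mona, Frank.
Frank must be grey (only option left).
Mona's domain is down to {black}, so Mona = black.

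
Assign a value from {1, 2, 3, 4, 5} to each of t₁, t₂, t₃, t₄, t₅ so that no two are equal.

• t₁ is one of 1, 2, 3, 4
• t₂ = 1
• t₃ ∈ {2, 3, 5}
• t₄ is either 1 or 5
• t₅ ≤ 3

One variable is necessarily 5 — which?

t₄

t₂'s domain is down to {1}, so t₂ = 1. Eliminate 1 elsewhere: t₁, t₄, t₅.
So 5 goes to t₄.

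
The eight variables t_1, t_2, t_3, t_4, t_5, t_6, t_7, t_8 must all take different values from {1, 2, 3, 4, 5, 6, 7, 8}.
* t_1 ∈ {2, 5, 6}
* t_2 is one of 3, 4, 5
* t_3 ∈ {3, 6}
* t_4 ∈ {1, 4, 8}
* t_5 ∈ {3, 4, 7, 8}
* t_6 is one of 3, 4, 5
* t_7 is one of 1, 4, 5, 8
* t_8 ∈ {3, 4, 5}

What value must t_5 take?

7

The 8 variables together cover exactly {1, 2, 3, 4, 5, 6, 7, 8} — 8 values for 8 variables — and 2 appears only in t_1's list, so t_1 = 2.
Among the 7 still-open variables, 6 fits only t_3 (and all 7 values in {1, 3, 4, 5, 6, 7, 8} must be used), so t_3 = 6.
Among the 6 still-open variables, 7 fits only t_5 (and all 6 values in {1, 3, 4, 5, 7, 8} must be used), so t_5 = 7.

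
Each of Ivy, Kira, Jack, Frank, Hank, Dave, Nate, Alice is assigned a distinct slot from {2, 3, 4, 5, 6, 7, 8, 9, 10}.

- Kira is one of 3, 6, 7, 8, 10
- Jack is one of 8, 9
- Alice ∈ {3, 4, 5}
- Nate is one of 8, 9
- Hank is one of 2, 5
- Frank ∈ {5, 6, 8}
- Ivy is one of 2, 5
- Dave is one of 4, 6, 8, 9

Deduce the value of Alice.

The 2 variables Ivy and Hank are confined to {2, 5}, which locks those values in; drop them from Frank, Alice.
Jack and Nate share exactly the 2 values {8, 9}; by pigeonhole those values go to them, so strike 8, 9 from Kira, Frank, Dave.
Frank must be 6 (only option left). Remove 6 from Kira, Dave.
That leaves Dave = 4. Remove 4 from Alice.
So Alice = 3.

3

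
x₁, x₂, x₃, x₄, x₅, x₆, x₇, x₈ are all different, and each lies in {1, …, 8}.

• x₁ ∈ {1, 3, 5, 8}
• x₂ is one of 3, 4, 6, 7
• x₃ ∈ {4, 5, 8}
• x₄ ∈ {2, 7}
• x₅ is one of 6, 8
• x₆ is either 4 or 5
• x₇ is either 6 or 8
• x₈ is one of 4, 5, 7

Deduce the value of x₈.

The 8 variables draw from only 8 values {1, 2, 3, 4, 5, 6, 7, 8}, so each is used; only x₁ can be 1, hence x₁ = 1.
Among the 7 still-open variables, 2 fits only x₄ (and all 7 values in {2, 3, 4, 5, 6, 7, 8} must be used), so x₄ = 2.
The 6 still-open variables together cover exactly {3, 4, 5, 6, 7, 8} — 6 values for 6 variables — and 3 appears only in x₂'s list, so x₂ = 3.
The 5 still-open variables together cover exactly {4, 5, 6, 7, 8} — 5 values for 5 variables — and 7 appears only in x₈'s list, so x₈ = 7.

7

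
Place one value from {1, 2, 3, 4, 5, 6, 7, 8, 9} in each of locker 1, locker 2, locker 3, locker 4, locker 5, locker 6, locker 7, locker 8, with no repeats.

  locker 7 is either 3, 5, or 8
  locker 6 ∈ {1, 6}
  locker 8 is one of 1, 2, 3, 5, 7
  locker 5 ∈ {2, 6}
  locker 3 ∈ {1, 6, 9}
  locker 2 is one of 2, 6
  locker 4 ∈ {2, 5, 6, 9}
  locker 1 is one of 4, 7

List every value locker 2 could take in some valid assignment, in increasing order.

2, 6

The 2 variables locker 2 and locker 5 are confined to {2, 6}, which locks those values in; drop them from locker 3, locker 4, locker 6, locker 8.
That leaves locker 6 = 1. So locker 3, locker 8 can't be 1.
That leaves locker 3 = 9. Strike 9 from locker 4.
locker 4 has just one choice, so locker 4 = 5. Strike 5 from locker 7, locker 8.
No further eliminations apply; locker 2 can still be any of 2, 6.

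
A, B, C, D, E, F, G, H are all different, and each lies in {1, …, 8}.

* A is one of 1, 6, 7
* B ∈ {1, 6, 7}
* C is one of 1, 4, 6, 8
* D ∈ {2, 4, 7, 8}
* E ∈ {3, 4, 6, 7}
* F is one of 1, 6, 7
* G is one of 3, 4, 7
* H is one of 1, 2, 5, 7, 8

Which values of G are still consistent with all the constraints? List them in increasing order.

Among the 8 variables, 5 fits only H (and all 8 values in {1, 2, 3, 4, 5, 6, 7, 8} must be used), so H = 5.
The 7 still-open variables draw from only 7 values {1, 2, 3, 4, 6, 7, 8}, so each is used; only D can be 2, hence D = 2.
The 6 still-open variables together cover exactly {1, 3, 4, 6, 7, 8} — 6 values for 6 variables — and 8 appears only in C's list, so C = 8.
A, B, F between them cover only {1, 6, 7} — a naked triple. Remove those values from E, G.
No further eliminations apply; G can still be any of 3, 4.

3, 4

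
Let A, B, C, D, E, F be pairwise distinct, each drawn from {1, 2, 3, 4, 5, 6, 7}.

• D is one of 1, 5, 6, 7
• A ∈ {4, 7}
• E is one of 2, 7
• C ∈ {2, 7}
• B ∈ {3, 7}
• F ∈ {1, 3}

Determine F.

1

C and E between them cover only {2, 7} — a naked pair. Remove those values from A, B, D.
A's domain is down to {4}, so A = 4.
That leaves B = 3. So F can't be 3.
So F = 1.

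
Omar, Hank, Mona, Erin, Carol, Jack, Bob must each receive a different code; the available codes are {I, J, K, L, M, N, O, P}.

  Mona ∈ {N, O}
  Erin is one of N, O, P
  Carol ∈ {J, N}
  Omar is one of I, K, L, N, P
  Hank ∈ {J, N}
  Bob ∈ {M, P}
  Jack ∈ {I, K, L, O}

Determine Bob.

M

Hank and Carol between them cover only {J, N} — a naked pair. Remove those values from Omar, Mona, Erin.
Mona has just one choice, so Mona = O. Remove O from Erin, Jack.
Erin must be P (only option left). Eliminate P elsewhere: Omar, Bob.
So Bob = M.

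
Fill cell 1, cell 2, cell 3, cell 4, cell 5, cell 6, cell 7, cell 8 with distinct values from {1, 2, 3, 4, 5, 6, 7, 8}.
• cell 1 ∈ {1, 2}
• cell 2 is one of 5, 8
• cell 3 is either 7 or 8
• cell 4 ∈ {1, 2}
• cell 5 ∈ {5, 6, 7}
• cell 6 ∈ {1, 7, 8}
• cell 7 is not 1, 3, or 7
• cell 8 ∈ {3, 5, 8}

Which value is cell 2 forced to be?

Among the 8 variables, 3 fits only cell 8 (and all 8 values in {1, 2, 3, 4, 5, 6, 7, 8} must be used), so cell 8 = 3.
The 7 still-open variables draw from only 7 values {1, 2, 4, 5, 6, 7, 8}, so each is used; only cell 7 can be 4, hence cell 7 = 4.
The 6 still-open variables draw from only 6 values {1, 2, 5, 6, 7, 8}, so each is used; only cell 5 can be 6, hence cell 5 = 6.
The 5 still-open variables draw from only 5 values {1, 2, 5, 7, 8}, so each is used; only cell 2 can be 5, hence cell 2 = 5.

5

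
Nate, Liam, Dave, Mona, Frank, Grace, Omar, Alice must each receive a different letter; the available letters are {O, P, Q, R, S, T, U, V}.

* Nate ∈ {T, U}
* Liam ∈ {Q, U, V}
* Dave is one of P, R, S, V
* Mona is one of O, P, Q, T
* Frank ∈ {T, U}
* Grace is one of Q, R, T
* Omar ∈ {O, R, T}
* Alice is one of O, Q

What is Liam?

Among the 8 variables, S fits only Dave (and all 8 values in {O, P, Q, R, S, T, U, V} must be used), so Dave = S.
The 7 still-open variables together cover exactly {O, P, Q, R, T, U, V} — 7 values for 7 variables — and P appears only in Mona's list, so Mona = P.
Among the 6 still-open variables, V fits only Liam (and all 6 values in {O, Q, R, T, U, V} must be used), so Liam = V.

V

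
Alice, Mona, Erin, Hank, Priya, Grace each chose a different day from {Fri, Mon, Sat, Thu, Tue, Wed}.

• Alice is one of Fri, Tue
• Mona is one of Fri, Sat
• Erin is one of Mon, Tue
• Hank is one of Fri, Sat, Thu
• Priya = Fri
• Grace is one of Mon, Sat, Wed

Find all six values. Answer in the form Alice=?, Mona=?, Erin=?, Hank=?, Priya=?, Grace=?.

Alice=Tue, Mona=Sat, Erin=Mon, Hank=Thu, Priya=Fri, Grace=Wed

Priya's domain is down to {Fri}, so Priya = Fri. Remove Fri from Alice, Mona, Hank.
Alice has just one choice, so Alice = Tue. Eliminate Tue elsewhere: Erin.
Mona must be Sat (only option left). Eliminate Sat elsewhere: Hank, Grace.
Erin has just one choice, so Erin = Mon. Remove Mon from Grace.
Hank's domain is down to {Thu}, so Hank = Thu.
That leaves Grace = Wed.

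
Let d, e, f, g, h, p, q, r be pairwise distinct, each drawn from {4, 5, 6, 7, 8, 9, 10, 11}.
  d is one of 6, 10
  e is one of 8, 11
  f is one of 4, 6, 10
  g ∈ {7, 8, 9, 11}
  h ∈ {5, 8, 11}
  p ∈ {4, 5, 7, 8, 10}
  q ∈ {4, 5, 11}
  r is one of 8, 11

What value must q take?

4

The 8 variables draw from only 8 values {4, 5, 6, 7, 8, 9, 10, 11}, so each is used; only g can be 9, hence g = 9.
Among the 7 still-open variables, 7 fits only p (and all 7 values in {4, 5, 6, 7, 8, 10, 11} must be used), so p = 7.
e and r share exactly the 2 values {8, 11}; by pigeonhole those values go to them, so strike 8, 11 from h, q.
That leaves h = 5. So q can't be 5.
So q = 4.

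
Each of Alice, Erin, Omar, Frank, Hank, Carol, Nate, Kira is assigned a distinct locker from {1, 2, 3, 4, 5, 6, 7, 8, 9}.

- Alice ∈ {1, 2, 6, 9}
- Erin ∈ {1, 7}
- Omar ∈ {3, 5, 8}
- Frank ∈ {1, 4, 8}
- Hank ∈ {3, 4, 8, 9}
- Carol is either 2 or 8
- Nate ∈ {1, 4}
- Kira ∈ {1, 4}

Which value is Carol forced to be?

Nate and Kira share exactly the 2 values {1, 4}; by pigeonhole those values go to them, so strike 1, 4 from Alice, Erin, Frank, Hank.
Erin's domain is down to {7}, so Erin = 7.
Frank has just one choice, so Frank = 8. Strike 8 from Omar, Hank, Carol.
So Carol = 2.

2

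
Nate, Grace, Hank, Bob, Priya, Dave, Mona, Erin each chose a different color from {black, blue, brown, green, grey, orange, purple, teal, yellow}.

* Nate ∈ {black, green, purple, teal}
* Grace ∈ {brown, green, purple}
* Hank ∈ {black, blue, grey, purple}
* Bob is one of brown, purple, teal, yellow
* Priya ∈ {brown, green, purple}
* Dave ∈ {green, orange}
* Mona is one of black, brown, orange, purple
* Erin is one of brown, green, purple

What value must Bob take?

The 3 variables Grace, Priya, Erin are confined to {brown, green, purple}, which locks those values in; drop them from Nate, Hank, Bob, Dave, Mona.
Dave must be orange (only option left). Strike orange from Mona.
Mona has just one choice, so Mona = black. Eliminate black elsewhere: Nate, Hank.
That leaves Nate = teal. Strike teal from Bob.
So Bob = yellow.

yellow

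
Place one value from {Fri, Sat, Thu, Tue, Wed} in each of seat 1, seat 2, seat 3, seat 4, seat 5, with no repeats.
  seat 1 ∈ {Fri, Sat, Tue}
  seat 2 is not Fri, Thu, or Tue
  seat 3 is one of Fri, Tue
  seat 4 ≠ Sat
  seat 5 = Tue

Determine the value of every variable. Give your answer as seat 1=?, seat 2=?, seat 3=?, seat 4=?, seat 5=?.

seat 1=Sat, seat 2=Wed, seat 3=Fri, seat 4=Thu, seat 5=Tue

seat 5 has just one choice, so seat 5 = Tue. Remove Tue from seat 1, seat 3, seat 4.
seat 3 must be Fri (only option left). Eliminate Fri elsewhere: seat 1, seat 4.
seat 1 must be Sat (only option left). Remove Sat from seat 2.
seat 2's domain is down to {Wed}, so seat 2 = Wed. Eliminate Wed elsewhere: seat 4.
seat 4 has just one choice, so seat 4 = Thu.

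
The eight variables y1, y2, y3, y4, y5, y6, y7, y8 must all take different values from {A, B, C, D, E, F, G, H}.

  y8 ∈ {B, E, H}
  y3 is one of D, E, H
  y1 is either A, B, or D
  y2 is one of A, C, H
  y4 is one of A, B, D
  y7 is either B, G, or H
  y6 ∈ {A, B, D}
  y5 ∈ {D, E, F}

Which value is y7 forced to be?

G

The 8 variables together cover exactly {A, B, C, D, E, F, G, H} — 8 values for 8 variables — and C appears only in y2's list, so y2 = C.
The 7 still-open variables draw from only 7 values {A, B, D, E, F, G, H}, so each is used; only y5 can be F, hence y5 = F.
The 6 still-open variables draw from only 6 values {A, B, D, E, G, H}, so each is used; only y7 can be G, hence y7 = G.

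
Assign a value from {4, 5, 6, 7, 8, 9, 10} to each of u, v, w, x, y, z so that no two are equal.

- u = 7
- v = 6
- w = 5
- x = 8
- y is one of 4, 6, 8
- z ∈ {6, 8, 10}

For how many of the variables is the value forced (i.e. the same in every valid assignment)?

6

u has just one choice, so u = 7.
v must be 6 (only option left). Eliminate 6 elsewhere: y, z.
w has just one choice, so w = 5.
x's domain is down to {8}, so x = 8. Strike 8 from y, z.
That leaves y = 4.
z must be 10 (only option left).
Every variable is fixed: u=7, v=6, w=5, x=8, y=4, z=10. That makes 6.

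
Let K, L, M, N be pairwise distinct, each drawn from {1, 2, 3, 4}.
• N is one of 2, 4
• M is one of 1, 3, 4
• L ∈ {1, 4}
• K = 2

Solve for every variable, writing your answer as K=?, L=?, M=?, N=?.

K=2, L=1, M=3, N=4

K has just one choice, so K = 2. Strike 2 from N.
N's domain is down to {4}, so N = 4. Strike 4 from L, M.
L must be 1 (only option left). Strike 1 from M.
That leaves M = 3.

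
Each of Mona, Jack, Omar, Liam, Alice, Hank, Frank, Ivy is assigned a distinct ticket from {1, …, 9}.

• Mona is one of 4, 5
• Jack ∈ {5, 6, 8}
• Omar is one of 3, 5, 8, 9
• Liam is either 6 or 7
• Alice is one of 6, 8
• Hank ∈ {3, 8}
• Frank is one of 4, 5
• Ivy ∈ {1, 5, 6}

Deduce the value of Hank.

3

The 8 variables draw from only 8 values {1, 3, 4, 5, 6, 7, 8, 9}, so each is used; only Ivy can be 1, hence Ivy = 1.
The 7 still-open variables together cover exactly {3, 4, 5, 6, 7, 8, 9} — 7 values for 7 variables — and 7 appears only in Liam's list, so Liam = 7.
The 6 still-open variables together cover exactly {3, 4, 5, 6, 8, 9} — 6 values for 6 variables — and 9 appears only in Omar's list, so Omar = 9.
Among the 5 still-open variables, 3 fits only Hank (and all 5 values in {3, 4, 5, 6, 8} must be used), so Hank = 3.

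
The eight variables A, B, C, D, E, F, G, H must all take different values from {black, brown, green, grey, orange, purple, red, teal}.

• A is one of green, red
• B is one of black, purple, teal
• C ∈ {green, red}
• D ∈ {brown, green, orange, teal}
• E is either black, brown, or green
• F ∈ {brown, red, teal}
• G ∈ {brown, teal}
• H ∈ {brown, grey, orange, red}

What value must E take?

The 8 variables together cover exactly {black, brown, green, grey, orange, purple, red, teal} — 8 values for 8 variables — and grey appears only in H's list, so H = grey.
The 7 still-open variables together cover exactly {black, brown, green, orange, purple, red, teal} — 7 values for 7 variables — and orange appears only in D's list, so D = orange.
The 6 still-open variables draw from only 6 values {black, brown, green, purple, red, teal}, so each is used; only B can be purple, hence B = purple.
Among the 5 still-open variables, black fits only E (and all 5 values in {black, brown, green, red, teal} must be used), so E = black.

black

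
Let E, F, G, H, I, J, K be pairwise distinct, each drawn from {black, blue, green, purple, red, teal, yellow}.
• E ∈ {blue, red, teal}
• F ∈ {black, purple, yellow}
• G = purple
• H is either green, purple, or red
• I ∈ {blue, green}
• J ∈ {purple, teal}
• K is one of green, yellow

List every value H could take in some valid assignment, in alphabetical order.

green, red

G has just one choice, so G = purple. Remove purple from F, H, J.
That leaves J = teal. Strike teal from E.
The 5 still-open variables together cover exactly {black, blue, green, red, yellow} — 5 values for 5 variables — and black appears only in F's list, so F = black.
Among the 4 still-open variables, yellow fits only K (and all 4 values in {blue, green, red, yellow} must be used), so K = yellow.
No further eliminations apply; H can still be any of green, red.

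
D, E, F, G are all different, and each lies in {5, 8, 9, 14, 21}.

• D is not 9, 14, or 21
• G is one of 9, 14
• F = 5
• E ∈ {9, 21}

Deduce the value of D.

8

F must be 5 (only option left). Eliminate 5 elsewhere: D.
So D = 8.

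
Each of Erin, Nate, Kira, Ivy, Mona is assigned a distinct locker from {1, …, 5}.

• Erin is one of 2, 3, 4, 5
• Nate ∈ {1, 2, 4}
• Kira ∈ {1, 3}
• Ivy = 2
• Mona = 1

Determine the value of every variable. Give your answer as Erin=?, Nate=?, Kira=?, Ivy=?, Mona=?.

Erin=5, Nate=4, Kira=3, Ivy=2, Mona=1

Ivy's domain is down to {2}, so Ivy = 2. Eliminate 2 elsewhere: Erin, Nate.
Mona has just one choice, so Mona = 1. So Nate, Kira can't be 1.
Nate has just one choice, so Nate = 4. Eliminate 4 elsewhere: Erin.
Kira must be 3 (only option left). So Erin can't be 3.
Erin has just one choice, so Erin = 5.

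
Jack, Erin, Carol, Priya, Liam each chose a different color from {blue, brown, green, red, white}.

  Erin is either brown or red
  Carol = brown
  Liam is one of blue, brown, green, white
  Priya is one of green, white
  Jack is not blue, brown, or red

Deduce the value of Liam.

blue

Carol must be brown (only option left). Remove brown from Erin, Liam.
Erin must be red (only option left).
Among the 3 still-open variables, blue fits only Liam (and all 3 values in {blue, green, white} must be used), so Liam = blue.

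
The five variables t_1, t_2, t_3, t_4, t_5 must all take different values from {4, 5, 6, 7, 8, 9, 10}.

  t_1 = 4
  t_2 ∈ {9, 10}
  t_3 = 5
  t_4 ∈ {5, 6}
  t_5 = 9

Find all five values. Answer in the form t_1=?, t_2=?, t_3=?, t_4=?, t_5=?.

t_1's domain is down to {4}, so t_1 = 4.
That leaves t_3 = 5. Strike 5 from t_4.
t_4 must be 6 (only option left).
t_5 must be 9 (only option left). So t_2 can't be 9.
That leaves t_2 = 10.

t_1=4, t_2=10, t_3=5, t_4=6, t_5=9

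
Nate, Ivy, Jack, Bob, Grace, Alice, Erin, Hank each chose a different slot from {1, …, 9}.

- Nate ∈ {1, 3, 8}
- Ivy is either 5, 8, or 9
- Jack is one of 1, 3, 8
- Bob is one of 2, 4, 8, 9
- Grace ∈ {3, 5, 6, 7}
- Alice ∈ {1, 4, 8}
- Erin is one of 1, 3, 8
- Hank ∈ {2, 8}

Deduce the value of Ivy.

Nate, Jack, Erin share exactly the 3 values {1, 3, 8}; by pigeonhole those values go to them, so strike 1, 3, 8 from Ivy, Bob, Grace, Alice, Hank.
Alice's domain is down to {4}, so Alice = 4. Strike 4 from Bob.
Hank's domain is down to {2}, so Hank = 2. Strike 2 from Bob.
That leaves Bob = 9. Eliminate 9 elsewhere: Ivy.
So Ivy = 5.

5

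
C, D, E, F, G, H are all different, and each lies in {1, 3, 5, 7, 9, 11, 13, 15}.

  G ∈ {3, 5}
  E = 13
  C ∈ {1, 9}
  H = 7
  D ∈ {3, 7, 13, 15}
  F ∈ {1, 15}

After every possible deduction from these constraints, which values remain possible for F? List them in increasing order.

E must be 13 (only option left). Eliminate 13 elsewhere: D.
That leaves H = 7. So D can't be 7.
No further eliminations apply; F can still be any of 1, 15.

1, 15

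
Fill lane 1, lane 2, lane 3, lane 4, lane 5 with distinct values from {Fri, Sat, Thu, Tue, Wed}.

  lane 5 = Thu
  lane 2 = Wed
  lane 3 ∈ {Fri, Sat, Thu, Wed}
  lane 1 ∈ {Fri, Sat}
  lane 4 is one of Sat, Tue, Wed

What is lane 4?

Tue

lane 2's domain is down to {Wed}, so lane 2 = Wed. Strike Wed from lane 3, lane 4.
lane 5 must be Thu (only option left). Eliminate Thu elsewhere: lane 3.
The 3 still-open variables together cover exactly {Fri, Sat, Tue} — 3 values for 3 variables — and Tue appears only in lane 4's list, so lane 4 = Tue.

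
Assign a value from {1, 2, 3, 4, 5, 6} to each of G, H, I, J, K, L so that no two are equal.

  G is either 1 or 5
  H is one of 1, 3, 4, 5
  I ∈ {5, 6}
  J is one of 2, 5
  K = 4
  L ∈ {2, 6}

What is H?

3

K must be 4 (only option left). Remove 4 from H.
The 5 still-open variables draw from only 5 values {1, 2, 3, 5, 6}, so each is used; only H can be 3, hence H = 3.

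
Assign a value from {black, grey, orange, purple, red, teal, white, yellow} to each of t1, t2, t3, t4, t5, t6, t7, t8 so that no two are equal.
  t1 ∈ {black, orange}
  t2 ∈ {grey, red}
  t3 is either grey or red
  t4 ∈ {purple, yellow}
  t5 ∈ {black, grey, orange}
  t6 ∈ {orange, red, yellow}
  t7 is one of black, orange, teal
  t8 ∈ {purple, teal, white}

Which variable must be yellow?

The 8 variables draw from only 8 values {black, grey, orange, purple, red, teal, white, yellow}, so each is used; only t8 can be white, hence t8 = white.
The 7 still-open variables draw from only 7 values {black, grey, orange, purple, red, teal, yellow}, so each is used; only t4 can be purple, hence t4 = purple.
The 6 still-open variables together cover exactly {black, grey, orange, red, teal, yellow} — 6 values for 6 variables — and teal appears only in t7's list, so t7 = teal.
The 5 still-open variables together cover exactly {black, grey, orange, red, yellow} — 5 values for 5 variables — and yellow appears only in t6's list, so t6 = yellow.

t6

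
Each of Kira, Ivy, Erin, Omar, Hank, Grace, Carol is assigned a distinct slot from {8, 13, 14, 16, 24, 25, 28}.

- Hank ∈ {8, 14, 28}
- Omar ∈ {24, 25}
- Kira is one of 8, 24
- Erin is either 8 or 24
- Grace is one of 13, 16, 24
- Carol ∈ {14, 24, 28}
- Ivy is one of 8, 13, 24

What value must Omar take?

The 7 variables together cover exactly {8, 13, 14, 16, 24, 25, 28} — 7 values for 7 variables — and 16 appears only in Grace's list, so Grace = 16.
The 6 still-open variables draw from only 6 values {8, 13, 14, 24, 25, 28}, so each is used; only Ivy can be 13, hence Ivy = 13.
Among the 5 still-open variables, 25 fits only Omar (and all 5 values in {8, 14, 24, 25, 28} must be used), so Omar = 25.

25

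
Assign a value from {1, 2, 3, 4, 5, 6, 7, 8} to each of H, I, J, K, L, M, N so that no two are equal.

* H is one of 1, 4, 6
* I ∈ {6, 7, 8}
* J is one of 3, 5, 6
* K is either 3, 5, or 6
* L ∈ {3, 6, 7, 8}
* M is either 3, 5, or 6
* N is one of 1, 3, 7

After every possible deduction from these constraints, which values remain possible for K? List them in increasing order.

The 7 variables draw from only 7 values {1, 3, 4, 5, 6, 7, 8}, so each is used; only H can be 4, hence H = 4.
The 6 still-open variables together cover exactly {1, 3, 5, 6, 7, 8} — 6 values for 6 variables — and 1 appears only in N's list, so N = 1.
J, K, M share exactly the 3 values {3, 5, 6}; by pigeonhole those values go to them, so strike 3, 5, 6 from I, L.
No further eliminations apply; K can still be any of 3, 5, 6.

3, 5, 6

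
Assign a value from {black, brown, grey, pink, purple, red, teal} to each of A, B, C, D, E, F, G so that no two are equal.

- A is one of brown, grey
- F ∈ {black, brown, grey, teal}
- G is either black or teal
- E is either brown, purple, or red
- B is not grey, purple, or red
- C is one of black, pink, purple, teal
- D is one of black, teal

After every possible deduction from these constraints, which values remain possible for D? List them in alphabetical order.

Among the 7 variables, red fits only E (and all 7 values in {black, brown, grey, pink, purple, red, teal} must be used), so E = red.
Among the 6 still-open variables, purple fits only C (and all 6 values in {black, brown, grey, pink, purple, teal} must be used), so C = purple.
Among the 5 still-open variables, pink fits only B (and all 5 values in {black, brown, grey, pink, teal} must be used), so B = pink.
D and G between them cover only {black, teal} — a naked pair. Remove those values from F.
No further eliminations apply; D can still be any of black, teal.

black, teal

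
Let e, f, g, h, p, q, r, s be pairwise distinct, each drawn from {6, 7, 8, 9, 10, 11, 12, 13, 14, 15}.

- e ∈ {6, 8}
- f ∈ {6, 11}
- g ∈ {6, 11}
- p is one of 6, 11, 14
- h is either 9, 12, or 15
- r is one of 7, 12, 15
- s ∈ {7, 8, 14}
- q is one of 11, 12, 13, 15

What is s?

The 2 variables f and g are confined to {6, 11}, which locks those values in; drop them from e, p, q.
That leaves e = 8. Remove 8 from s.
p has just one choice, so p = 14. Remove 14 from s.
So s = 7.

7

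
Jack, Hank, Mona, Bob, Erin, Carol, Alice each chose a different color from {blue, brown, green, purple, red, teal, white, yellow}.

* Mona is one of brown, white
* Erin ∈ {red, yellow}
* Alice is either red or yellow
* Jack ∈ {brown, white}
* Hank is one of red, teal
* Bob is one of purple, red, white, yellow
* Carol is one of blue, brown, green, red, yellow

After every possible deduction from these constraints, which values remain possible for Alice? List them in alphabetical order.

The 2 variables Jack and Mona are confined to {brown, white}, which locks those values in; drop them from Bob, Carol.
Erin and Alice between them cover only {red, yellow} — a naked pair. Remove those values from Hank, Bob, Carol.
That leaves Hank = teal.
Bob has just one choice, so Bob = purple.
No further eliminations apply; Alice can still be any of red, yellow.

red, yellow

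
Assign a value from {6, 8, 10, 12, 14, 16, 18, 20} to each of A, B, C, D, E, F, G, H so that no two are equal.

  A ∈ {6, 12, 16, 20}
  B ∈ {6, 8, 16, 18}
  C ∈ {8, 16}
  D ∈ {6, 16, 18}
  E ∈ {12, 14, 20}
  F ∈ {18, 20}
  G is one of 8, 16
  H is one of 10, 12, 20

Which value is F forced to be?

20

The 8 variables draw from only 8 values {6, 8, 10, 12, 14, 16, 18, 20}, so each is used; only H can be 10, hence H = 10.
The 7 still-open variables draw from only 7 values {6, 8, 12, 14, 16, 18, 20}, so each is used; only E can be 14, hence E = 14.
Among the 6 still-open variables, 12 fits only A (and all 6 values in {6, 8, 12, 16, 18, 20} must be used), so A = 12.
Among the 5 still-open variables, 20 fits only F (and all 5 values in {6, 8, 16, 18, 20} must be used), so F = 20.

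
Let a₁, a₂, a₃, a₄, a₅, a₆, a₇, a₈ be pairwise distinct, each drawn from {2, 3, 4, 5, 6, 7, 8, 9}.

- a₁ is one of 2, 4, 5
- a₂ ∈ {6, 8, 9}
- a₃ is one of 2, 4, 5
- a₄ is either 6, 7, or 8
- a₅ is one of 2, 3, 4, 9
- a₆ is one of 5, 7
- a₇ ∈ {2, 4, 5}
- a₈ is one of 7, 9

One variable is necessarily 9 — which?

The 8 variables draw from only 8 values {2, 3, 4, 5, 6, 7, 8, 9}, so each is used; only a₅ can be 3, hence a₅ = 3.
a₁, a₃, a₇ between them cover only {2, 4, 5} — a naked triple. Remove those values from a₆.
That leaves a₆ = 7. So a₄, a₈ can't be 7.
So 9 goes to a₈.

a₈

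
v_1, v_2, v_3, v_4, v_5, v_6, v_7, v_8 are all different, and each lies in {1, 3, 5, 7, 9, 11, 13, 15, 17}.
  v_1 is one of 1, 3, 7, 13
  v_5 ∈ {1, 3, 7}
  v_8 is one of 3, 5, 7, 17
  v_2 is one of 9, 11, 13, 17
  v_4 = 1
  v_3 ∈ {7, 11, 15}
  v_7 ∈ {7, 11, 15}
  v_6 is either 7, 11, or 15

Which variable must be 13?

v_1

v_4 must be 1 (only option left). So v_1, v_5 can't be 1.
The 3 variables v_3, v_6, v_7 are confined to {7, 11, 15}, which locks those values in; drop them from v_1, v_2, v_5, v_8.
That leaves v_5 = 3. Strike 3 from v_1, v_8.
So 13 goes to v_1.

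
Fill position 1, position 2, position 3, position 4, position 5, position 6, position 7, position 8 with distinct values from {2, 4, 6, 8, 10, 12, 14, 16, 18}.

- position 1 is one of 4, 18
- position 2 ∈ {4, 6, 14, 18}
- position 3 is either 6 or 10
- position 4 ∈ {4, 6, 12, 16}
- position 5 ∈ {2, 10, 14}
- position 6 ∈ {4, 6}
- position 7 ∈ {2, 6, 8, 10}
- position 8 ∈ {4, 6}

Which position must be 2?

position 5

The 2 variables position 6 and position 8 are confined to {4, 6}, which locks those values in; drop them from position 1, position 2, position 3, position 4, position 7.
position 1 has just one choice, so position 1 = 18. So position 2 can't be 18.
position 2's domain is down to {14}, so position 2 = 14. Strike 14 from position 5.
That leaves position 3 = 10. So position 5, position 7 can't be 10.
So 2 goes to position 5.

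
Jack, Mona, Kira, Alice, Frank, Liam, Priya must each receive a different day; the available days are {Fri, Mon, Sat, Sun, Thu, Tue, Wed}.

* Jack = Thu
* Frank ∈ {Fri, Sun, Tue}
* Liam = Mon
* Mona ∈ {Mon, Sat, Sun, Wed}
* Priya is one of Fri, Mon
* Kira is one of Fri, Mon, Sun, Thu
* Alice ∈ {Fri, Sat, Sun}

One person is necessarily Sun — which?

Jack's domain is down to {Thu}, so Jack = Thu. Remove Thu from Kira.
Liam's domain is down to {Mon}, so Liam = Mon. So Mona, Kira, Priya can't be Mon.
Priya's domain is down to {Fri}, so Priya = Fri. Remove Fri from Kira, Alice, Frank.
So Sun goes to Kira.

Kira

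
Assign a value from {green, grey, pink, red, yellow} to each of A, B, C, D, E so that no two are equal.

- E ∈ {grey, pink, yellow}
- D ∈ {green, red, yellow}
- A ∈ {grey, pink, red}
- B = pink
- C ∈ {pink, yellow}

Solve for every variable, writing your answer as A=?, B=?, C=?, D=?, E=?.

A=red, B=pink, C=yellow, D=green, E=grey

B must be pink (only option left). So A, C, E can't be pink.
C has just one choice, so C = yellow. Strike yellow from D, E.
E must be grey (only option left). Strike grey from A.
That leaves A = red. Strike red from D.
D has just one choice, so D = green.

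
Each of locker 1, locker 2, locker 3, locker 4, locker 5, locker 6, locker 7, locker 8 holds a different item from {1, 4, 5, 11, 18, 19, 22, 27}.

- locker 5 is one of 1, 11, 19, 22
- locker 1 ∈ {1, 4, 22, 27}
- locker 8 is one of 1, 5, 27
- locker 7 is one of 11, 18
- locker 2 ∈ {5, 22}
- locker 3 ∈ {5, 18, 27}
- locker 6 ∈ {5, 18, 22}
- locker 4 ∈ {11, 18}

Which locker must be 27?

locker 3

Among the 8 variables, 4 fits only locker 1 (and all 8 values in {1, 4, 5, 11, 18, 19, 22, 27} must be used), so locker 1 = 4.
The 7 still-open variables draw from only 7 values {1, 5, 11, 18, 19, 22, 27}, so each is used; only locker 5 can be 19, hence locker 5 = 19.
Among the 6 still-open variables, 1 fits only locker 8 (and all 6 values in {1, 5, 11, 18, 22, 27} must be used), so locker 8 = 1.
Among the 5 still-open variables, 27 fits only locker 3 (and all 5 values in {5, 11, 18, 22, 27} must be used), so locker 3 = 27.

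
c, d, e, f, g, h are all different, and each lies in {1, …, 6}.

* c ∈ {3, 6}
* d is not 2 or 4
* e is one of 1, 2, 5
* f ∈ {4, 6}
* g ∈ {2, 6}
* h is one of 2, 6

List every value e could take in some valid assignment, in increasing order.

The 6 variables draw from only 6 values {1, 2, 3, 4, 5, 6}, so each is used; only f can be 4, hence f = 4.
g and h between them cover only {2, 6} — a naked pair. Remove those values from c, d, e.
That leaves c = 3. Remove 3 from d.
No further eliminations apply; e can still be any of 1, 5.

1, 5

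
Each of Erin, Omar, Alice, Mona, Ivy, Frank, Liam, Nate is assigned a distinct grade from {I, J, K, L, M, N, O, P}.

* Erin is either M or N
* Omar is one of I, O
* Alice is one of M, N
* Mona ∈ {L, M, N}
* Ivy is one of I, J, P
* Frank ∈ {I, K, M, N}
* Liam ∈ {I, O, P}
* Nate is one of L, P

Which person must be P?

Nate

Among the 8 variables, J fits only Ivy (and all 8 values in {I, J, K, L, M, N, O, P} must be used), so Ivy = J.
The 7 still-open variables draw from only 7 values {I, K, L, M, N, O, P}, so each is used; only Frank can be K, hence Frank = K.
The 2 variables Erin and Alice are confined to {M, N}, which locks those values in; drop them from Mona.
Mona's domain is down to {L}, so Mona = L. Remove L from Nate.
So P goes to Nate.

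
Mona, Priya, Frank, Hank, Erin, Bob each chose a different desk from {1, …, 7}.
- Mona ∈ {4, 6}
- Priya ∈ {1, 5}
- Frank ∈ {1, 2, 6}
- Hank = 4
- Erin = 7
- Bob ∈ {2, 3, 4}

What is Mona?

Hank's domain is down to {4}, so Hank = 4. Remove 4 from Mona, Bob.
So Mona = 6.

6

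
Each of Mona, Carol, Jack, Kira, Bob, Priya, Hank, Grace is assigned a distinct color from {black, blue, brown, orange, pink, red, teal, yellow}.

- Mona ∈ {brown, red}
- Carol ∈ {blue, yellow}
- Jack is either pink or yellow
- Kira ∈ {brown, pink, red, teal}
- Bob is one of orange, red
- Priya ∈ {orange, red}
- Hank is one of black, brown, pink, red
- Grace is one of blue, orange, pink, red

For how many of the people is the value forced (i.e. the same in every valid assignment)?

Among the 8 variables, black fits only Hank (and all 8 values in {black, blue, brown, orange, pink, red, teal, yellow} must be used), so Hank = black.
The 7 still-open variables together cover exactly {blue, brown, orange, pink, red, teal, yellow} — 7 values for 7 variables — and teal appears only in Kira's list, so Kira = teal.
The 6 still-open variables draw from only 6 values {blue, brown, orange, pink, red, yellow}, so each is used; only Mona can be brown, hence Mona = brown.
Bob and Priya share exactly the 2 values {orange, red}; by pigeonhole those values go to them, so strike orange, red from Grace.
Determined: Mona=brown, Kira=teal, Hank=black. The other people each still have more than one consistent value. That makes 3.

3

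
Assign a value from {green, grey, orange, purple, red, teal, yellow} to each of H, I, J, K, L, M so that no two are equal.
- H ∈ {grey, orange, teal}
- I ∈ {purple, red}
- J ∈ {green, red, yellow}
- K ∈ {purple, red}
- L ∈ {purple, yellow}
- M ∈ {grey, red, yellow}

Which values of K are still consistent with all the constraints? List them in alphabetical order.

I and K share exactly the 2 values {purple, red}; by pigeonhole those values go to them, so strike purple, red from J, L, M.
L has just one choice, so L = yellow. So J, M can't be yellow.
M has just one choice, so M = grey. Strike grey from H.
That leaves J = green.
No further eliminations apply; K can still be any of purple, red.

purple, red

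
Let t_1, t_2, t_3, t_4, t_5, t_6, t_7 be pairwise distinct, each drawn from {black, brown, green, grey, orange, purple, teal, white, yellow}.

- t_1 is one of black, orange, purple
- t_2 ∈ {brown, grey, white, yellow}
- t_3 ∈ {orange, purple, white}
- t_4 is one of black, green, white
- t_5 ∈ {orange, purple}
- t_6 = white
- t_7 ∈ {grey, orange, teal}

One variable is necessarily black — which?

t_6's domain is down to {white}, so t_6 = white. Eliminate white elsewhere: t_2, t_3, t_4.
The 2 variables t_3 and t_5 are confined to {orange, purple}, which locks those values in; drop them from t_1, t_7.
So black goes to t_1.

t_1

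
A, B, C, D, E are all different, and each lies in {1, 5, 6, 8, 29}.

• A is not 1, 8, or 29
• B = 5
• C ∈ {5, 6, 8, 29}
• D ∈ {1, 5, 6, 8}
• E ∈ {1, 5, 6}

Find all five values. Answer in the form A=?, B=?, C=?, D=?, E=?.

A=6, B=5, C=29, D=8, E=1

B's domain is down to {5}, so B = 5. Eliminate 5 elsewhere: A, C, D, E.
That leaves A = 6. Remove 6 from C, D, E.
E's domain is down to {1}, so E = 1. Eliminate 1 elsewhere: D.
D's domain is down to {8}, so D = 8. Strike 8 from C.
C's domain is down to {29}, so C = 29.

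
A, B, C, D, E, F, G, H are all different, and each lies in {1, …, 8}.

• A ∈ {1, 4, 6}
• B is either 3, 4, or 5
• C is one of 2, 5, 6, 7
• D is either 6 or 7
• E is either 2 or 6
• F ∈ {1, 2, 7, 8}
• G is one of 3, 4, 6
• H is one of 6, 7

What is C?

5

Among the 8 variables, 8 fits only F (and all 8 values in {1, 2, 3, 4, 5, 6, 7, 8} must be used), so F = 8.
The 7 still-open variables draw from only 7 values {1, 2, 3, 4, 5, 6, 7}, so each is used; only A can be 1, hence A = 1.
D and H between them cover only {6, 7} — a naked pair. Remove those values from C, E, G.
E's domain is down to {2}, so E = 2. Remove 2 from C.
So C = 5.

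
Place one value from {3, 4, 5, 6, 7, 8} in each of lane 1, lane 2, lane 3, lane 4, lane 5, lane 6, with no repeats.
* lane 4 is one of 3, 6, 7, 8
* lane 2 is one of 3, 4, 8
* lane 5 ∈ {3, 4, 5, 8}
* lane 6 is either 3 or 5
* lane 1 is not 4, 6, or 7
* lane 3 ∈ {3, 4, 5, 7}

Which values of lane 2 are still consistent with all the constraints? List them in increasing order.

3, 4, 8

The 6 variables draw from only 6 values {3, 4, 5, 6, 7, 8}, so each is used; only lane 4 can be 6, hence lane 4 = 6.
The 5 still-open variables draw from only 5 values {3, 4, 5, 7, 8}, so each is used; only lane 3 can be 7, hence lane 3 = 7.
No further eliminations apply; lane 2 can still be any of 3, 4, 8.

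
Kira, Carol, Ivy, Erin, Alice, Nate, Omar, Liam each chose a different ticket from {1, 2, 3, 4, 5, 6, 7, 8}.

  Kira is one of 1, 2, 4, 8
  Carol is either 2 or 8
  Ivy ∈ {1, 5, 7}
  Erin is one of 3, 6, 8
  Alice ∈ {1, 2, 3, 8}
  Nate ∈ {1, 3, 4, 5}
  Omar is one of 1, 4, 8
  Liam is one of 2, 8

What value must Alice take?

The 8 variables draw from only 8 values {1, 2, 3, 4, 5, 6, 7, 8}, so each is used; only Erin can be 6, hence Erin = 6.
The 7 still-open variables together cover exactly {1, 2, 3, 4, 5, 7, 8} — 7 values for 7 variables — and 7 appears only in Ivy's list, so Ivy = 7.
Among the 6 still-open variables, 5 fits only Nate (and all 6 values in {1, 2, 3, 4, 5, 8} must be used), so Nate = 5.
Among the 5 still-open variables, 3 fits only Alice (and all 5 values in {1, 2, 3, 4, 8} must be used), so Alice = 3.

3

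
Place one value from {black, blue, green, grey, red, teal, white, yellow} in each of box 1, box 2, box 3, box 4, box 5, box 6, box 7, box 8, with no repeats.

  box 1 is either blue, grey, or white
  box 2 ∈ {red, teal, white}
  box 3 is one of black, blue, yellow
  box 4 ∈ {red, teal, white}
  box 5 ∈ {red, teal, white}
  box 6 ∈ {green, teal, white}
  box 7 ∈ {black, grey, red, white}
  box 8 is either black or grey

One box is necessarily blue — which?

box 1

Among the 8 variables, green fits only box 6 (and all 8 values in {black, blue, green, grey, red, teal, white, yellow} must be used), so box 6 = green.
The 7 still-open variables draw from only 7 values {black, blue, grey, red, teal, white, yellow}, so each is used; only box 3 can be yellow, hence box 3 = yellow.
Among the 6 still-open variables, blue fits only box 1 (and all 6 values in {black, blue, grey, red, teal, white} must be used), so box 1 = blue.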